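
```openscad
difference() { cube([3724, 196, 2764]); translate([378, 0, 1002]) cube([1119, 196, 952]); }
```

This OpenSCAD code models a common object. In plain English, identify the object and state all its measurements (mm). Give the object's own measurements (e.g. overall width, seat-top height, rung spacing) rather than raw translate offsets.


A wall 3724 mm long (x), 196 mm thick (y), 2764 mm tall, with a rectangular window opening cut through it. The opening is 1119 mm wide and 952 mm tall; its sill is at z = 1002 mm and its near (−x) edge is 378 mm from the wall's −x end. The opening passes through the full wall thickness.


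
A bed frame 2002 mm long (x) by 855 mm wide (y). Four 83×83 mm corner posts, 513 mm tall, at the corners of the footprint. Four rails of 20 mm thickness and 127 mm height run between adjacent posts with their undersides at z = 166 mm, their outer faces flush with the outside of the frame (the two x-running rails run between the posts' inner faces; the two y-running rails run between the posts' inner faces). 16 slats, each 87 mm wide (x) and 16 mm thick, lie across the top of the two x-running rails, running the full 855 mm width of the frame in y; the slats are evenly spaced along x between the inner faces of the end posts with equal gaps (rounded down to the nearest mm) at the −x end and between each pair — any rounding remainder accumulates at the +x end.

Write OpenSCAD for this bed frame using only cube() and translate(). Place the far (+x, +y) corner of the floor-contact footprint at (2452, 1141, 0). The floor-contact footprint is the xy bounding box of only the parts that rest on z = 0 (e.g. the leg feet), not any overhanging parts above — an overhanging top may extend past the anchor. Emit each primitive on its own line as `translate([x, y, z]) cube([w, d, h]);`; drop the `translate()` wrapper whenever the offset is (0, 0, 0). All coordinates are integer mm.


translate([450, 286, 0]) cube([83, 83, 513]);
translate([450, 1058, 0]) cube([83, 83, 513]);
translate([2369, 286, 0]) cube([83, 83, 513]);
translate([2369, 1058, 0]) cube([83, 83, 513]);
translate([533, 286, 166]) cube([1836, 20, 127]);
translate([533, 1121, 166]) cube([1836, 20, 127]);
translate([450, 369, 166]) cube([20, 689, 127]);
translate([2432, 369, 166]) cube([20, 689, 127]);
translate([559, 286, 293]) cube([87, 855, 16]);
translate([672, 286, 293]) cube([87, 855, 16]);
translate([785, 286, 293]) cube([87, 855, 16]);
translate([898, 286, 293]) cube([87, 855, 16]);
translate([1011, 286, 293]) cube([87, 855, 16]);
translate([1124, 286, 293]) cube([87, 855, 16]);
translate([1237, 286, 293]) cube([87, 855, 16]);
translate([1350, 286, 293]) cube([87, 855, 16]);
translate([1463, 286, 293]) cube([87, 855, 16]);
translate([1576, 286, 293]) cube([87, 855, 16]);
translate([1689, 286, 293]) cube([87, 855, 16]);
translate([1802, 286, 293]) cube([87, 855, 16]);
translate([1915, 286, 293]) cube([87, 855, 16]);
translate([2028, 286, 293]) cube([87, 855, 16]);
translate([2141, 286, 293]) cube([87, 855, 16]);
translate([2254, 286, 293]) cube([87, 855, 16]);


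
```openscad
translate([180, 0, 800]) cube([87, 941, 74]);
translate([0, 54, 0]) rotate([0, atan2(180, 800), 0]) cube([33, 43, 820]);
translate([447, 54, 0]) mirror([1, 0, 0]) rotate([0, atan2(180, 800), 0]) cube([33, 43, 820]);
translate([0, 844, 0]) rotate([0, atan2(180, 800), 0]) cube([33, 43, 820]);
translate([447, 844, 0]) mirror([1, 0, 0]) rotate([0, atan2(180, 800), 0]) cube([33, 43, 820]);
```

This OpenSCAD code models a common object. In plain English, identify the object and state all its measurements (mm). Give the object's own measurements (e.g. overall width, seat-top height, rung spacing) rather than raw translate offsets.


A sawhorse. A 87×941×74 mm beam (x, y, z) sits on two A-frame leg pairs. Each pair is two raked legs of 33×43 mm section (43 mm along y) splaying symmetrically in x. Each leg rises 800 mm vertically over 180 mm of horizontal reach and is 820 mm long along its own axis. Every leg's outer bottom edge rests on the floor and its outer top edge meets a bottom edge of the beam — the left legs (tilting toward +x) meet the beam's −x bottom edge, the right legs (their mirror images, tilting toward −x) meet its +x bottom edge — so the leg tops tuck under the beam, the beam's underside is 800 mm above the floor, and the feet are 447 mm apart outside-to-outside with the beam centred between them. The two leg pairs are set in 54 mm from either end of the beam.


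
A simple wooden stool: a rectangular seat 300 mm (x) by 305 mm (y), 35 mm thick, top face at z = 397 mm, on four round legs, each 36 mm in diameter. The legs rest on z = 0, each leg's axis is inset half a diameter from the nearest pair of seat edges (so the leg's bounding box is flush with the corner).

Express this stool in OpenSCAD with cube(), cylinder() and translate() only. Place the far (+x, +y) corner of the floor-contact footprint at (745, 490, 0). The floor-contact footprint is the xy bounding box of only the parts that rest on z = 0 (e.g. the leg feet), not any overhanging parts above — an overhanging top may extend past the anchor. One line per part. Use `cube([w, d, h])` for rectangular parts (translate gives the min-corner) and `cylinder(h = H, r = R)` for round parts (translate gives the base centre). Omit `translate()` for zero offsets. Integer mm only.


// leg_h = 397 - 35 = 362
translate([445, 185, 362]) cube([300, 305, 35]);
translate([463, 203, 0]) cylinder(h = 362, r = 18);
translate([727, 203, 0]) cylinder(h = 362, r = 18);
translate([463, 472, 0]) cylinder(h = 362, r = 18);
translate([727, 472, 0]) cylinder(h = 362, r = 18);


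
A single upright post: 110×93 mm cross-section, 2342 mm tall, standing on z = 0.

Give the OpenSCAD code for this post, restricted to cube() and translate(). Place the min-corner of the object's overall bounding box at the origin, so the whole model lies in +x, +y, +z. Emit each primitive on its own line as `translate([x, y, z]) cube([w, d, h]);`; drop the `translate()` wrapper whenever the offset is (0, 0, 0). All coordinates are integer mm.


cube([110, 93, 2342]);


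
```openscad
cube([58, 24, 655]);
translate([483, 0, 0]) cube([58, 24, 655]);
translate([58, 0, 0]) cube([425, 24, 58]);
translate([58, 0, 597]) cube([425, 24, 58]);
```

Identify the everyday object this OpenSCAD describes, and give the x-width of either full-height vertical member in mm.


A picture frame. The border width is 58 mm.

Four thin pieces enclosing a rectangular opening — a picture frame. The two full-height stiles are 655 mm tall; the top rail sits at z = 597 and is 58 mm tall, so the border above the opening is 655 − 597 = 58 mm, matching the stile x-width.


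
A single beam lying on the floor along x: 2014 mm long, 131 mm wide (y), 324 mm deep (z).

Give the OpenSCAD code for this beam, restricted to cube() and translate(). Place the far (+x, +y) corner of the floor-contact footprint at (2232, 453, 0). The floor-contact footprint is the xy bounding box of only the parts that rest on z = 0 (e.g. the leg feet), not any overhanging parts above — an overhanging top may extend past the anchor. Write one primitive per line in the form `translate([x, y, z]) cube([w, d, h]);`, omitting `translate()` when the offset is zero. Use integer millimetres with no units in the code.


translate([218, 322, 0]) cube([2014, 131, 324]);


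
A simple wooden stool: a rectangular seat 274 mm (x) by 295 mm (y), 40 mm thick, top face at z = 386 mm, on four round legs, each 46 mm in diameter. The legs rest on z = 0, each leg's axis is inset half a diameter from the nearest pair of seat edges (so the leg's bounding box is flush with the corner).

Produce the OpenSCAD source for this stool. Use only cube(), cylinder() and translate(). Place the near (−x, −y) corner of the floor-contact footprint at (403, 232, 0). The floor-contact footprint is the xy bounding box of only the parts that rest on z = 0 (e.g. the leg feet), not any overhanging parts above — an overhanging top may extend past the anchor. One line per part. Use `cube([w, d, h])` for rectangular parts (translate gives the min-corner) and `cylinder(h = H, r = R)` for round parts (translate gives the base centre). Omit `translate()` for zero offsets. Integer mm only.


translate([403, 232, 346]) cube([274, 295, 40]);
translate([426, 255, 0]) cylinder(h = 346, r = 23);
translate([654, 255, 0]) cylinder(h = 346, r = 23);
translate([426, 504, 0]) cylinder(h = 346, r = 23);
translate([654, 504, 0]) cylinder(h = 346, r = 23);


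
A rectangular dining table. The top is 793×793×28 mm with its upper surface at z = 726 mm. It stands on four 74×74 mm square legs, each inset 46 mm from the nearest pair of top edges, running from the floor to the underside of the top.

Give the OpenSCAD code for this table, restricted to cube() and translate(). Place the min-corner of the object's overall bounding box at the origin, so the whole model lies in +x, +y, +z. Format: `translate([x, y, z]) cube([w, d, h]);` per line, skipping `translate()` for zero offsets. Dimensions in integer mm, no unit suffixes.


// leg_h = 726 - 28 = 698
translate([0, 0, 698]) cube([793, 793, 28]);
translate([46, 46, 0]) cube([74, 74, 698]);
translate([673, 46, 0]) cube([74, 74, 698]);
translate([46, 673, 0]) cube([74, 74, 698]);
translate([673, 673, 0]) cube([74, 74, 698]);


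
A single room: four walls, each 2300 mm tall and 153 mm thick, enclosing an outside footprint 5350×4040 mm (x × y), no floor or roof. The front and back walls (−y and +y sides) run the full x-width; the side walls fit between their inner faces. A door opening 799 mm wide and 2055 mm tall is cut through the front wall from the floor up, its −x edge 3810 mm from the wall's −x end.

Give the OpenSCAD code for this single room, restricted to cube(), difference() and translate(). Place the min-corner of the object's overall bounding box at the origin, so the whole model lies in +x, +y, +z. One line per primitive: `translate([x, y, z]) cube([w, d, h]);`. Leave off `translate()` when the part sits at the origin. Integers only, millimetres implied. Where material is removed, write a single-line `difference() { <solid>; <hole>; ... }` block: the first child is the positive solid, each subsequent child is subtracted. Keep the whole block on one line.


difference() { cube([5350, 153, 2300]); translate([3810, 0, 0]) cube([799, 153, 2055]); }
translate([0, 3887, 0]) cube([5350, 153, 2300]);
translate([0, 153, 0]) cube([153, 3734, 2300]);
translate([5197, 153, 0]) cube([153, 3734, 2300]);


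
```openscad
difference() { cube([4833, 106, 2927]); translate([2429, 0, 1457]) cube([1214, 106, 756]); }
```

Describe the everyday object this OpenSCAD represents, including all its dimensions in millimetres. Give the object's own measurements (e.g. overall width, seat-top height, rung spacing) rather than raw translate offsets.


A wall 4833 mm long (x), 106 mm thick (y), 2927 mm tall, with a rectangular window opening cut through it. The opening is 1214 mm wide and 756 mm tall; its sill is at z = 1457 mm and its near (−x) edge is 2429 mm from the wall's −x end. The opening passes through the full wall thickness.


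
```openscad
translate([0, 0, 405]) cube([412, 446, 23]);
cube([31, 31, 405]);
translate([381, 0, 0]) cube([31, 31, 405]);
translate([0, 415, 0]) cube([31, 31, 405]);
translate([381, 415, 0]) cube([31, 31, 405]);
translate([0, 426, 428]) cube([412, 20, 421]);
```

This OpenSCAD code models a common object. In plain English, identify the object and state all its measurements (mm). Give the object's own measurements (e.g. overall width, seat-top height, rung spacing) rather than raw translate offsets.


A chair. The seat is a 412×446×23 mm slab with its top at z = 428 mm, on four 31×31 mm corner legs (flush with the seat edges, standing on z = 0). A flat backrest 20 mm thick, 421 mm tall, spans the full seat width and rises from the seat top along its +y edge, rear face flush with the rear of the seat.


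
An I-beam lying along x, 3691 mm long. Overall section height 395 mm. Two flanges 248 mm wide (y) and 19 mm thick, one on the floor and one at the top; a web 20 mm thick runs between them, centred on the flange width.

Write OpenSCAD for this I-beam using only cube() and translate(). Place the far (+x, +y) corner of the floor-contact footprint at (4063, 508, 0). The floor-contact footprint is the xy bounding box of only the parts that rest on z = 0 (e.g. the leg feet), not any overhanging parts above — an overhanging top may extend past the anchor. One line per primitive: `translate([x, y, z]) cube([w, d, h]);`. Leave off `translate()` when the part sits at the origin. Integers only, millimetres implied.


translate([372, 260, 0]) cube([3691, 248, 19]);
translate([372, 374, 19]) cube([3691, 20, 357]);
translate([372, 260, 376]) cube([3691, 248, 19]);


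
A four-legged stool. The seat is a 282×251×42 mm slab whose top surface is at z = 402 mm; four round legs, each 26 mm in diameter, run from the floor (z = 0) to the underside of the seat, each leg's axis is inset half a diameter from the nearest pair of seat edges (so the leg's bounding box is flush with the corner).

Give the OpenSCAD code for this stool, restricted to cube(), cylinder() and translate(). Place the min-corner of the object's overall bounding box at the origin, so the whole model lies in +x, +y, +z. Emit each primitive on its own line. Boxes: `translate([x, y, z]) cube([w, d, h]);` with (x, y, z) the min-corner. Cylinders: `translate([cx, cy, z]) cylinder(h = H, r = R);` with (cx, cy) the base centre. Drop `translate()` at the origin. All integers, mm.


// leg_h = 402 - 42 = 360
translate([0, 0, 360]) cube([282, 251, 42]);
translate([13, 13, 0]) cylinder(h = 360, r = 13);
translate([269, 13, 0]) cylinder(h = 360, r = 13);
translate([13, 238, 0]) cylinder(h = 360, r = 13);
translate([269, 238, 0]) cylinder(h = 360, r = 13);


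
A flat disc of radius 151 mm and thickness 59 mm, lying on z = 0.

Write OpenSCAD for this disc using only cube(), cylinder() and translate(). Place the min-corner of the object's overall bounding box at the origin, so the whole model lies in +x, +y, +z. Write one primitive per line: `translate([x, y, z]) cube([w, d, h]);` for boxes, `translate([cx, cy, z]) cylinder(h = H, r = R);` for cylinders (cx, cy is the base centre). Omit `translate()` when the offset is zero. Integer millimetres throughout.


translate([151, 151, 0]) cylinder(h = 59, r = 151);


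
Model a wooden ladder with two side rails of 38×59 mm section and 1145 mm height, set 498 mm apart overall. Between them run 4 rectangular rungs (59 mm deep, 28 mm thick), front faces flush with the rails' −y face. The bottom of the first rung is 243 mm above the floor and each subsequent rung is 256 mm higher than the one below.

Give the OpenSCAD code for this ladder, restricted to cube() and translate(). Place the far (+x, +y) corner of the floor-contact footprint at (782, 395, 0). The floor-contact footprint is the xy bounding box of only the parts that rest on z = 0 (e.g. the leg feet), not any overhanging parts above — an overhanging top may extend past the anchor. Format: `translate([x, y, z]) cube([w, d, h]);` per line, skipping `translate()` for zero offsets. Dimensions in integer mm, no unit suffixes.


translate([284, 336, 0]) cube([38, 59, 1145]);
translate([744, 336, 0]) cube([38, 59, 1145]);
translate([322, 336, 243]) cube([422, 59, 28]);
translate([322, 336, 499]) cube([422, 59, 28]);
translate([322, 336, 755]) cube([422, 59, 28]);
translate([322, 336, 1011]) cube([422, 59, 28]);


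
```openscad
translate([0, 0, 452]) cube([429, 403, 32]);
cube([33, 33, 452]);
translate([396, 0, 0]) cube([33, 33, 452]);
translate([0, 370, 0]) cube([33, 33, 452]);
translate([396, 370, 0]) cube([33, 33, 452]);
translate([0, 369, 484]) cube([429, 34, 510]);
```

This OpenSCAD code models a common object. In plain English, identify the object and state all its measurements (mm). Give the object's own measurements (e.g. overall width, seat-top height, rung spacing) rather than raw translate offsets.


A chair. The seat is a 429×403×32 mm slab with its top at z = 484 mm, on four 33×33 mm corner legs (flush with the seat edges, standing on z = 0). A flat backrest 34 mm thick, 510 mm tall, spans the full seat width and rises from the seat top along its +y edge, rear face flush with the rear of the seat.


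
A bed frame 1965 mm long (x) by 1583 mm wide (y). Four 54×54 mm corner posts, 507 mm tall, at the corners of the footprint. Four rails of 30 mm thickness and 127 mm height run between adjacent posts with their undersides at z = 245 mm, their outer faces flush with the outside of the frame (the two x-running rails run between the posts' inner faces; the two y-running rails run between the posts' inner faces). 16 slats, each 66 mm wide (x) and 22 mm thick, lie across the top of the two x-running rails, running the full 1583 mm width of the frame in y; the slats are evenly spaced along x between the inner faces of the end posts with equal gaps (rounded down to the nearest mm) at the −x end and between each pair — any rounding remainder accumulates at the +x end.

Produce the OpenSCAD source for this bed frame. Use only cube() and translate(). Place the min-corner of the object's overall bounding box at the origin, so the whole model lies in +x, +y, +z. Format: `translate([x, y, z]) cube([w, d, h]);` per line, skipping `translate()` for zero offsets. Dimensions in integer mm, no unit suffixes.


// slat z = rail_z + rail_h = 245 + 127 = 372
// slat gap = ⌊(1857 − 16·66) / 17⌋ = 47
cube([54, 54, 507]);
translate([0, 1529, 0]) cube([54, 54, 507]);
translate([1911, 0, 0]) cube([54, 54, 507]);
translate([1911, 1529, 0]) cube([54, 54, 507]);
translate([54, 0, 245]) cube([1857, 30, 127]);
translate([54, 1553, 245]) cube([1857, 30, 127]);
translate([0, 54, 245]) cube([30, 1475, 127]);
translate([1935, 54, 245]) cube([30, 1475, 127]);
translate([101, 0, 372]) cube([66, 1583, 22]);
translate([214, 0, 372]) cube([66, 1583, 22]);
translate([327, 0, 372]) cube([66, 1583, 22]);
translate([440, 0, 372]) cube([66, 1583, 22]);
translate([553, 0, 372]) cube([66, 1583, 22]);
translate([666, 0, 372]) cube([66, 1583, 22]);
translate([779, 0, 372]) cube([66, 1583, 22]);
translate([892, 0, 372]) cube([66, 1583, 22]);
translate([1005, 0, 372]) cube([66, 1583, 22]);
translate([1118, 0, 372]) cube([66, 1583, 22]);
translate([1231, 0, 372]) cube([66, 1583, 22]);
translate([1344, 0, 372]) cube([66, 1583, 22]);
translate([1457, 0, 372]) cube([66, 1583, 22]);
translate([1570, 0, 372]) cube([66, 1583, 22]);
translate([1683, 0, 372]) cube([66, 1583, 22]);
translate([1796, 0, 372]) cube([66, 1583, 22]);


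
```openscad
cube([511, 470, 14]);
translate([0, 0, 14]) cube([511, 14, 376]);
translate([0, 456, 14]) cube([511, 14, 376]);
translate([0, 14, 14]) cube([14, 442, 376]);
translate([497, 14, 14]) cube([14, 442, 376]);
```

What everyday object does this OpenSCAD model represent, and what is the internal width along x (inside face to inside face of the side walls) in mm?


An open box. The internal width is 483 mm.

A 511×470 base slab with four walls standing on it — an open box. The base is 511 mm wide and the walls are 14 mm thick, so the internal width is 511 − 2 × 14 = 483 mm.


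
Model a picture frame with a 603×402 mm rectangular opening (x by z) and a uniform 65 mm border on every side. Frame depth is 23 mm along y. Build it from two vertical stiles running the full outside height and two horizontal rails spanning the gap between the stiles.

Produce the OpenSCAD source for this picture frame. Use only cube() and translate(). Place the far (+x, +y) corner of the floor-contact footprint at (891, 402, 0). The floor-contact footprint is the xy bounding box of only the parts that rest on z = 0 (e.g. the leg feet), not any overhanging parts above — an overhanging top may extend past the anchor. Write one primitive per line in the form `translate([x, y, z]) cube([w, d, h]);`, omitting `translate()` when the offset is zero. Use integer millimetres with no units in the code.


translate([158, 379, 0]) cube([65, 23, 532]);
translate([826, 379, 0]) cube([65, 23, 532]);
translate([223, 379, 0]) cube([603, 23, 65]);
translate([223, 379, 467]) cube([603, 23, 65]);


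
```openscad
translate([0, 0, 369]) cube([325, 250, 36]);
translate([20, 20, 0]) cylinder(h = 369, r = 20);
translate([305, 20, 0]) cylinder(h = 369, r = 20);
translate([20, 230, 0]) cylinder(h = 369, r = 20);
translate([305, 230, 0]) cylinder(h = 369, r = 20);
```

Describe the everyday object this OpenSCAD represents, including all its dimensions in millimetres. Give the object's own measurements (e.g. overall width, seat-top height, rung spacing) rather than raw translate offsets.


A simple wooden stool: a rectangular seat 325 mm (x) by 250 mm (y), 36 mm thick, top face at z = 405 mm, on four round legs, each 40 mm in diameter. The legs rest on z = 0, each leg's axis is inset half a diameter from the nearest pair of seat edges (so the leg's bounding box is flush with the corner).


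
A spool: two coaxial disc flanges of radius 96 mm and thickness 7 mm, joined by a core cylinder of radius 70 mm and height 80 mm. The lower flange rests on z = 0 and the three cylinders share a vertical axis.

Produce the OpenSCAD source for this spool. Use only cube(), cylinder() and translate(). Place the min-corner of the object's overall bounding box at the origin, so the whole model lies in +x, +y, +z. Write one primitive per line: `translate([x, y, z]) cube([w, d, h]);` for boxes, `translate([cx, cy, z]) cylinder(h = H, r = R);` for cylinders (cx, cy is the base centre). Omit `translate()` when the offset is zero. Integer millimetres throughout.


translate([96, 96, 0]) cylinder(h = 7, r = 96);
translate([96, 96, 7]) cylinder(h = 80, r = 70);
translate([96, 96, 87]) cylinder(h = 7, r = 96);


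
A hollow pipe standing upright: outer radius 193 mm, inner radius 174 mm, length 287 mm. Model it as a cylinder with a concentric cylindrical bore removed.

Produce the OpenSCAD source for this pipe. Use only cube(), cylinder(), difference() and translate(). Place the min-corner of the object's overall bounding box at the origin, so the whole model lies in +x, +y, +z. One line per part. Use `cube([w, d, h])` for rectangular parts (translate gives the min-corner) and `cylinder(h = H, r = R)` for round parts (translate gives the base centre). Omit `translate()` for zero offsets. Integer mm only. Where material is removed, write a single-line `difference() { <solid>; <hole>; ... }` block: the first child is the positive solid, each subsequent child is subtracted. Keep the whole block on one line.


difference() { translate([193, 193, 0]) cylinder(h = 287, r = 193); translate([193, 193, 0]) cylinder(h = 287, r = 174); }


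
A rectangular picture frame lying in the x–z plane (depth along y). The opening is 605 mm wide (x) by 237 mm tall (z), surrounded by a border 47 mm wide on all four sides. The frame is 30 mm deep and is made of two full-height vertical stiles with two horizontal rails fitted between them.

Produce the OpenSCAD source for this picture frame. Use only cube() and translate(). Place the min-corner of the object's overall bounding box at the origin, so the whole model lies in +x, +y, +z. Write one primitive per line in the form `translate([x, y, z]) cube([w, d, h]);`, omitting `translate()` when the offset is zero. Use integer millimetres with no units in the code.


cube([47, 30, 331]);
translate([652, 0, 0]) cube([47, 30, 331]);
translate([47, 0, 0]) cube([605, 30, 47]);
translate([47, 0, 284]) cube([605, 30, 47]);


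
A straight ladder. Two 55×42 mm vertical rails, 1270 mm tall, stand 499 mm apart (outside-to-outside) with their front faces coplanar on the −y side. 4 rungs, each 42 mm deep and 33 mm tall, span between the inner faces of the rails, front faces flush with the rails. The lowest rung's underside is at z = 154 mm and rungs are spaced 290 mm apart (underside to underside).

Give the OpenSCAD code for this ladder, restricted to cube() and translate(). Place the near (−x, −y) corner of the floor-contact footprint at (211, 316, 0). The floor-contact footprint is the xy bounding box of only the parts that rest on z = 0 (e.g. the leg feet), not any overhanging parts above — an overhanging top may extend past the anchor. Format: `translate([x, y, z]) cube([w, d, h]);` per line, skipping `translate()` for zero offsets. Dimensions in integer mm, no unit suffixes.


// rung span = 499 - 2*55 = 389
// rung[k] z = 154 + k*290
translate([211, 316, 0]) cube([55, 42, 1270]);
translate([655, 316, 0]) cube([55, 42, 1270]);
translate([266, 316, 154]) cube([389, 42, 33]);
translate([266, 316, 444]) cube([389, 42, 33]);
translate([266, 316, 734]) cube([389, 42, 33]);
translate([266, 316, 1024]) cube([389, 42, 33]);


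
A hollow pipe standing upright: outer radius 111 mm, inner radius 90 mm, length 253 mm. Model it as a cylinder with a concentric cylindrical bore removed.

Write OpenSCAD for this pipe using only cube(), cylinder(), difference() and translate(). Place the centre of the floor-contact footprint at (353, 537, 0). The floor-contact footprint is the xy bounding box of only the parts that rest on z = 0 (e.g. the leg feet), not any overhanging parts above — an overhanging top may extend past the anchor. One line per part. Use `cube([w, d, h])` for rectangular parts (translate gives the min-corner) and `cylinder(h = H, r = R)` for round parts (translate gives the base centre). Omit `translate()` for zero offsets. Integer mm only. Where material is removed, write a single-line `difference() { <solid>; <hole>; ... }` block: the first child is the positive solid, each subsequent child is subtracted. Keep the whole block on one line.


difference() { translate([353, 537, 0]) cylinder(h = 253, r = 111); translate([353, 537, 0]) cylinder(h = 253, r = 90); }


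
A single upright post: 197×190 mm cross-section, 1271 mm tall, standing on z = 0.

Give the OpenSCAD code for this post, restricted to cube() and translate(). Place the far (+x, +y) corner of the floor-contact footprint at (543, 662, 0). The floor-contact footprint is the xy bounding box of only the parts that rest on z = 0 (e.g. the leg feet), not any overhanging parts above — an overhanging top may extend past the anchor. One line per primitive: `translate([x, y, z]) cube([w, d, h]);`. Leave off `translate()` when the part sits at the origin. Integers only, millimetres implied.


translate([346, 472, 0]) cube([197, 190, 1271]);


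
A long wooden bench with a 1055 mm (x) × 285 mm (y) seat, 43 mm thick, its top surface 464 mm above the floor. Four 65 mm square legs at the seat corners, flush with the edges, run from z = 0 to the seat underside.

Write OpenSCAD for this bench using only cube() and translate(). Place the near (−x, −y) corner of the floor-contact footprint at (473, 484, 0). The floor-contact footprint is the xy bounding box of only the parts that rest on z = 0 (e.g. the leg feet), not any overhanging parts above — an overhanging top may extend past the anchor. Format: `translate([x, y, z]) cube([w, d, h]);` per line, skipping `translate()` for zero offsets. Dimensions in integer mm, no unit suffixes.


// leg_h = 464 − 43 = 421
translate([473, 484, 421]) cube([1055, 285, 43]);
translate([473, 484, 0]) cube([65, 65, 421]);
translate([473, 704, 0]) cube([65, 65, 421]);
translate([1463, 484, 0]) cube([65, 65, 421]);
translate([1463, 704, 0]) cube([65, 65, 421]);


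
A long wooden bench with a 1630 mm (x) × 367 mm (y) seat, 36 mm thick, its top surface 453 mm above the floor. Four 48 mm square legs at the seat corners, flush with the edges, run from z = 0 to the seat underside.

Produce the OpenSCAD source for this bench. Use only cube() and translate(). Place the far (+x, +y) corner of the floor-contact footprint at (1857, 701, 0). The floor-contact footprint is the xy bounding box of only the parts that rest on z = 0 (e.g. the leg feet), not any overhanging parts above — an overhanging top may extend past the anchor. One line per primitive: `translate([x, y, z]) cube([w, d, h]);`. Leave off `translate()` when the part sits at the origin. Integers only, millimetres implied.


translate([227, 334, 417]) cube([1630, 367, 36]);
translate([227, 334, 0]) cube([48, 48, 417]);
translate([227, 653, 0]) cube([48, 48, 417]);
translate([1809, 334, 0]) cube([48, 48, 417]);
translate([1809, 653, 0]) cube([48, 48, 417]);


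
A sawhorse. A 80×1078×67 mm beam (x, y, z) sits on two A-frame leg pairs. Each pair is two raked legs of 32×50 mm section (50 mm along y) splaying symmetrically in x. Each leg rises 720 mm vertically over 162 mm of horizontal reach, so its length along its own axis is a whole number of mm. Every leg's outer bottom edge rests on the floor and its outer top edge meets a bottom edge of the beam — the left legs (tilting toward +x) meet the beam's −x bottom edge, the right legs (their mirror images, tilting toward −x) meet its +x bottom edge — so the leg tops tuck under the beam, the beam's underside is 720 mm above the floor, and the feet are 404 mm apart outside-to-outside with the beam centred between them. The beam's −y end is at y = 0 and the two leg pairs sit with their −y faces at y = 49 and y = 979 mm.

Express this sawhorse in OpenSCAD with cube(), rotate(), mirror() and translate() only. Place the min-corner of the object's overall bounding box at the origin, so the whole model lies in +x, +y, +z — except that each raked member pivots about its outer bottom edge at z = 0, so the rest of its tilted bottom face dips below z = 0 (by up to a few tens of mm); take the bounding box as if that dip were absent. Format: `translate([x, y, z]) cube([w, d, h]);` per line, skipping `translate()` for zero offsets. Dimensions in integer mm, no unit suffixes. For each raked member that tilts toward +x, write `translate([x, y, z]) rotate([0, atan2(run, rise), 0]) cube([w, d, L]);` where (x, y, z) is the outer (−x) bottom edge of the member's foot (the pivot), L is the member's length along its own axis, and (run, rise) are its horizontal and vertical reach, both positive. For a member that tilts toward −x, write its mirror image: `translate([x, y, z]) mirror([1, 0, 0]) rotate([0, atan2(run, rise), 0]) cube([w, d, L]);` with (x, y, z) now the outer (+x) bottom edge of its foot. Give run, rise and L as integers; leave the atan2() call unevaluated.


translate([162, 0, 720]) cube([80, 1078, 67]);
translate([0, 49, 0]) rotate([0, atan2(162, 720), 0]) cube([32, 50, 738]);
translate([404, 49, 0]) mirror([1, 0, 0]) rotate([0, atan2(162, 720), 0]) cube([32, 50, 738]);
translate([0, 979, 0]) rotate([0, atan2(162, 720), 0]) cube([32, 50, 738]);
translate([404, 979, 0]) mirror([1, 0, 0]) rotate([0, atan2(162, 720), 0]) cube([32, 50, 738]);


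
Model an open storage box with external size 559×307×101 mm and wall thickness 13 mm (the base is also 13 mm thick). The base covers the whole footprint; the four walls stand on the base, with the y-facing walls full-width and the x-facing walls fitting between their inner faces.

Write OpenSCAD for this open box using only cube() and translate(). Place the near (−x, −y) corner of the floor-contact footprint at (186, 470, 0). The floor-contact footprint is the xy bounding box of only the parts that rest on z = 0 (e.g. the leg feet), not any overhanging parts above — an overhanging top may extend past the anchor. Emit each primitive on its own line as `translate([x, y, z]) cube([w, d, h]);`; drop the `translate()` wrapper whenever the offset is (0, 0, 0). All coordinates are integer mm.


translate([186, 470, 0]) cube([559, 307, 13]);
translate([186, 470, 13]) cube([559, 13, 88]);
translate([186, 764, 13]) cube([559, 13, 88]);
translate([186, 483, 13]) cube([13, 281, 88]);
translate([732, 483, 13]) cube([13, 281, 88]);


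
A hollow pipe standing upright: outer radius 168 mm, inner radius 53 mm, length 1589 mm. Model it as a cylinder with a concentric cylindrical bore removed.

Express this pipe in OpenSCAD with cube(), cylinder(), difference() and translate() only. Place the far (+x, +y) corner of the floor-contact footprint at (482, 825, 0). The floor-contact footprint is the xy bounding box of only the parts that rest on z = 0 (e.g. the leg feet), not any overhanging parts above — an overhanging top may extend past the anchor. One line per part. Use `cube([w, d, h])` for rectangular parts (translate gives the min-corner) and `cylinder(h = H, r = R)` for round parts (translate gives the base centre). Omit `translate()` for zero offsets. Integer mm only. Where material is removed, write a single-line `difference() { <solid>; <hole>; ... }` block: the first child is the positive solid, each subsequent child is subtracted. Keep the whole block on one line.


difference() { translate([314, 657, 0]) cylinder(h = 1589, r = 168); translate([314, 657, 0]) cylinder(h = 1589, r = 53); }


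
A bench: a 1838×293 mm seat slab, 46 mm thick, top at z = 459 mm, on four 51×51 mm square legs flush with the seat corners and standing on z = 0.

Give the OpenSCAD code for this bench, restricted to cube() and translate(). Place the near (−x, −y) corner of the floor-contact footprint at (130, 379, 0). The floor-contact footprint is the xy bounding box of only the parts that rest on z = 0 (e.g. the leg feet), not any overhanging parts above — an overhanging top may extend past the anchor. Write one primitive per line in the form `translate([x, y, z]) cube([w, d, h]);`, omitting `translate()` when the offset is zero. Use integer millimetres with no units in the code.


// leg_h = 459 − 46 = 413
translate([130, 379, 413]) cube([1838, 293, 46]);
translate([130, 379, 0]) cube([51, 51, 413]);
translate([130, 621, 0]) cube([51, 51, 413]);
translate([1917, 379, 0]) cube([51, 51, 413]);
translate([1917, 621, 0]) cube([51, 51, 413]);


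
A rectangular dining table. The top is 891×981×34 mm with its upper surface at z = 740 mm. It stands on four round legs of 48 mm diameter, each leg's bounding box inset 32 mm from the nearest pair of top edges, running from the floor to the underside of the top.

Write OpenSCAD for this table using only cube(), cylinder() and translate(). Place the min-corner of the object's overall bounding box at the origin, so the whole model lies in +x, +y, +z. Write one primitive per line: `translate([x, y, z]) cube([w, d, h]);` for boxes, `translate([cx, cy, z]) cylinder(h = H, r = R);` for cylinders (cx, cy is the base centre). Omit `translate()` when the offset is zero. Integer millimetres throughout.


// leg_h = 740 - 34 = 706
translate([0, 0, 706]) cube([891, 981, 34]);
translate([56, 56, 0]) cylinder(h = 706, r = 24);
translate([835, 56, 0]) cylinder(h = 706, r = 24);
translate([56, 925, 0]) cylinder(h = 706, r = 24);
translate([835, 925, 0]) cylinder(h = 706, r = 24);


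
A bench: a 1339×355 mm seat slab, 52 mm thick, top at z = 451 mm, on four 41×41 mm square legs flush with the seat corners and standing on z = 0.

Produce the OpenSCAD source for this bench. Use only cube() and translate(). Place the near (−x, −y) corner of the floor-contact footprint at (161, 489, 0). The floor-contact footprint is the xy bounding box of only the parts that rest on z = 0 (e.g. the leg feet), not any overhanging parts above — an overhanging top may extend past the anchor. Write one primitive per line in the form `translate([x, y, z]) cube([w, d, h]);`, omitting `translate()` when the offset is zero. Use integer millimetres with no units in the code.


translate([161, 489, 399]) cube([1339, 355, 52]);
translate([161, 489, 0]) cube([41, 41, 399]);
translate([161, 803, 0]) cube([41, 41, 399]);
translate([1459, 489, 0]) cube([41, 41, 399]);
translate([1459, 803, 0]) cube([41, 41, 399]);


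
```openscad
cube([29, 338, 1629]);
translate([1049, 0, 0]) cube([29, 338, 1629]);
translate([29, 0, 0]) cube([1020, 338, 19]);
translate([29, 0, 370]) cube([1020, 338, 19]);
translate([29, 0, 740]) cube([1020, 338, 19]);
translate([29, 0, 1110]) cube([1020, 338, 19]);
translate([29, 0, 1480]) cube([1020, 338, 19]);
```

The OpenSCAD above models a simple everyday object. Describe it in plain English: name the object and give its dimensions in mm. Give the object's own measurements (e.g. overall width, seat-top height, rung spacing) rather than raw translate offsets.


An open bookshelf. Two side panels, each 29 mm thick, 338 mm deep and 1629 mm tall, stand 1078 mm apart (outside-to-outside). Between them sit 5 shelves, each 19 mm thick and 338 mm deep, spanning the full gap between the sides. The bottom shelf rests on the floor (its underside at z = 0) and the clear gap between one shelf's top and the next shelf's underside is 351 mm.


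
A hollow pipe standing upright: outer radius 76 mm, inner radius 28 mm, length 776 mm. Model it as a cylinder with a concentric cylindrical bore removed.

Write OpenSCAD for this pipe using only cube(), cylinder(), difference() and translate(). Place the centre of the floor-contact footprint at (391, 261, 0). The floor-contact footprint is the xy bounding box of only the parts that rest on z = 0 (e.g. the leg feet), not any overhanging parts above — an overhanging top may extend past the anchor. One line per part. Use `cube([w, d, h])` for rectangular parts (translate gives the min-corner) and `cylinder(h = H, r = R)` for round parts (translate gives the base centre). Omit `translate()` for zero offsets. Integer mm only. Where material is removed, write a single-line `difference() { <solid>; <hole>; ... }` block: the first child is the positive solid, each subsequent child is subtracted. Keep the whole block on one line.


difference() { translate([391, 261, 0]) cylinder(h = 776, r = 76); translate([391, 261, 0]) cylinder(h = 776, r = 28); }


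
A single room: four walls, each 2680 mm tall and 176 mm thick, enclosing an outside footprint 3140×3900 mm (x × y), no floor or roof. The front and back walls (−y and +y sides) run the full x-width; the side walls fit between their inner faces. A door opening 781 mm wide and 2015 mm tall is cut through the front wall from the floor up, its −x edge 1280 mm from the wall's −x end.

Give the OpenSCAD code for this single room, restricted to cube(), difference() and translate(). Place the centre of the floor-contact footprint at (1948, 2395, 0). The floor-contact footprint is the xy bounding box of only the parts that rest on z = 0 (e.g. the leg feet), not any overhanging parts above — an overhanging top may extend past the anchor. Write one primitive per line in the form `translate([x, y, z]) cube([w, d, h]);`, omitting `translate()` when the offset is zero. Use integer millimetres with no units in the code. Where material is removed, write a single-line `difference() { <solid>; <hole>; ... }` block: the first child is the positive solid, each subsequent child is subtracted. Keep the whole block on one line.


difference() { translate([378, 445, 0]) cube([3140, 176, 2680]); translate([1658, 445, 0]) cube([781, 176, 2015]); }
translate([378, 4169, 0]) cube([3140, 176, 2680]);
translate([378, 621, 0]) cube([176, 3548, 2680]);
translate([3342, 621, 0]) cube([176, 3548, 2680]);


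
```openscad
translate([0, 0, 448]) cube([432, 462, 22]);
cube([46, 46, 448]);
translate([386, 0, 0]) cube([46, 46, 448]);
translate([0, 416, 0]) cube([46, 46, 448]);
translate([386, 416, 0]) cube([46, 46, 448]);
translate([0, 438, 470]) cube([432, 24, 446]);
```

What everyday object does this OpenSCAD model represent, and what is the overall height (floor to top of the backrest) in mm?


A chair. The overall height is 916 mm.

A slab on four corner posts with a tall panel at the back — a chair. The seat slab sits at z = 448 with thickness 22, and the 446 mm backrest starts at the seat top, so the overall height is 448 + 22 + 446 = 916 mm.


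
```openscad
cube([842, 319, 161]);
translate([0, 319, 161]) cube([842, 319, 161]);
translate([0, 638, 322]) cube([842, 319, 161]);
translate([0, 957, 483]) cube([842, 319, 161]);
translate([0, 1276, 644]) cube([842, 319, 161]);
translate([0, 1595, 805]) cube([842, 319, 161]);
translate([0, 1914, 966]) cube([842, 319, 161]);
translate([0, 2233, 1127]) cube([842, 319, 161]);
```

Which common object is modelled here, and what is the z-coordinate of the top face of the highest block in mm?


A staircase. The total rise is 1288 mm.

8 identical blocks, each offset up and back from the previous — a staircase. Each step is 161 mm tall and there are 8 of them, so the total rise is 8 × 161 = 1288 mm.
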